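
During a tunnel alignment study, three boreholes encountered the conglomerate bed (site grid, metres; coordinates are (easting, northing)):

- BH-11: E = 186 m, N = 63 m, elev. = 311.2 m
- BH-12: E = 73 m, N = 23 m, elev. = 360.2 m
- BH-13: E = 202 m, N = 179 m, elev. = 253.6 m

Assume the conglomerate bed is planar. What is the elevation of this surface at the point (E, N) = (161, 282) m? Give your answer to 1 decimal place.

217.4 m

Let the plane be z = a·E + b·N + c.
BH-12−BH-11: −113a − 40b = 49;  BH-13−BH-11: 16a + 116b = −57.6.
Solving gives a = −0.27109, b = −0.45916.
Then c = 311.2 − a·186 − b·63 = 390.55.
At (161, 282): z = −43.6 − 129.5 + 390.55 = 217.4 m.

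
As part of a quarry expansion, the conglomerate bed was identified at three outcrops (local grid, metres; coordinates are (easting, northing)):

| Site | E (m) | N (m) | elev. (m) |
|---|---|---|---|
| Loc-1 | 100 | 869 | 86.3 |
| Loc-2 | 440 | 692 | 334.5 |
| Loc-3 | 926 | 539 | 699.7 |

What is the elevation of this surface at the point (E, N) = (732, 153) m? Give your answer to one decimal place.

507.3 m

Two edge vectors: Loc-1→Loc-2 = (340, -177, 248.2), Loc-1→Loc-3 = (826, -330, 613.4).
Normal n = (Loc-1→Loc-2) × (Loc-1→Loc-3) = (-26665.8, -3542.8, 34002).
So ∂z/∂E = −n_x/n_z = 0.78424 and ∂z/∂N = −n_y/n_z = 0.10419.
Intercept c from Loc-1: 86.3 − 78.42 − 90.54 = −82.67.
At (732, 153): z = 574.1 + 15.9 − 82.67 = 507.3 m.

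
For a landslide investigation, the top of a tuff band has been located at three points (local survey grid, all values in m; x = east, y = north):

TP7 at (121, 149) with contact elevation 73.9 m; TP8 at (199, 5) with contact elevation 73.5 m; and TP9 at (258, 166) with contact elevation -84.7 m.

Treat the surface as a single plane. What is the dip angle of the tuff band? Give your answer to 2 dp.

Two edge vectors: TP7→TP8 = (78, -144, -0.4), TP7→TP9 = (137, 17, -158.6).
Normal n = (TP7→TP8) × (TP7→TP9) = (22845.2, 12316, 21054).
So ∂z/∂x = −n_x/n_z = −1.08508 and ∂z/∂y = −n_y/n_z = −0.58497.
Gradient magnitude |∇z| = √(a² + b²) = √(1.17739 + 0.34219) = 1.23271.
True dip = arctan(1.23271) = 50.95°, dipping toward ENE (azimuth ≈ 062°).

50.95°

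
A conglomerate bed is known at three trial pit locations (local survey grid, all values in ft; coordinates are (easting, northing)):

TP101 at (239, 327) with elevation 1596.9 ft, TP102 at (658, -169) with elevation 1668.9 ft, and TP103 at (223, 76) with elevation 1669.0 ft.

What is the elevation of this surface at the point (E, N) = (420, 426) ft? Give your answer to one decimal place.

Let the plane be z = a·E + b·N + c.
TP102−TP101: 419a − 496b = 72;  TP103−TP101: −16a − 251b = 72.1.
Solving gives a = −0.15640, b = −0.27728.
Then c = 1596.9 − a·239 − b·327 = 1724.95.
At (420, 426): z = −65.7 − 118.1 + 1724.95 = 1541.1 ft.

1541.1 ft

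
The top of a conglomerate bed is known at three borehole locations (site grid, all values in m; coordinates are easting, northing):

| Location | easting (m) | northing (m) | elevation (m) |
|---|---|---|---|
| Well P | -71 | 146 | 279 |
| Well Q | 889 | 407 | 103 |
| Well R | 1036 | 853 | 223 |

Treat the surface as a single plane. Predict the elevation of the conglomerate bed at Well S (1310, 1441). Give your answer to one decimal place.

Let the plane be z = a·easting + b·northing + c.
Well Q−Well P: 960a + 261b = −176;  Well R−Well P: 1107a + 707b = −56.
Solving gives a = −0.281729, b = 0.361915.
Then c = 279 − a·-71 − b·146 = 206.16.
At (1310, 1441): z = −369.1 + 521.5 + 206.16 = 358.6 m.

358.6 m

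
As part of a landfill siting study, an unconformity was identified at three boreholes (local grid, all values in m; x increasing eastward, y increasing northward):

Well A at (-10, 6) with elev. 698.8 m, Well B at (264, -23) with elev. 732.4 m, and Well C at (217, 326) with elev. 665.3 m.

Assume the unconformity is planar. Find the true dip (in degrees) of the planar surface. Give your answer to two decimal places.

11.66°

Two edge vectors: Well A→Well B = (274, -29, 33.6), Well A→Well C = (227, 320, -33.5).
Normal n = (Well A→Well B) × (Well A→Well C) = (-9780.5, 16806.2, 94263).
So ∂z/∂x = −n_x/n_z = 0.10376 and ∂z/∂y = −n_y/n_z = −0.17829.
Gradient magnitude |∇z| = √(a² + b²) = √(0.01077 + 0.03179) = 0.20628.
True dip = arctan(0.20628) = 11.66°, dipping toward NNW (azimuth ≈ 330°).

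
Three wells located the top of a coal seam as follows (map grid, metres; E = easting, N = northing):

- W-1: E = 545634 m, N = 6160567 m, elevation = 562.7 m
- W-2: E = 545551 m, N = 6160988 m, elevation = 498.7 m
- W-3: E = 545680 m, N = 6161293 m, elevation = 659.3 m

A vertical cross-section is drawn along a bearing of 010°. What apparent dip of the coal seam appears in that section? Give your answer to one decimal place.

14.2°

Two edge vectors: W-1→W-2 = (-83, 421, -64), W-1→W-3 = (46, 726, 96.6).
Normal n = (W-1→W-2) × (W-1→W-3) = (87132.6, 5073.8, -79624).
So ∂z/∂E = −n_x/n_z = 1.09430 and ∂z/∂N = −n_y/n_z = 0.06372.
Unit vector along 010° is (sin 10°, cos 10°) = (0.1736, 0.9848).
Slope in that direction = a·(0.1736) + b·(0.9848) = 0.25278.
Apparent dip = arctan|0.25278| = 14.2° (true dip is 47.6°, so apparent ≤ true as expected).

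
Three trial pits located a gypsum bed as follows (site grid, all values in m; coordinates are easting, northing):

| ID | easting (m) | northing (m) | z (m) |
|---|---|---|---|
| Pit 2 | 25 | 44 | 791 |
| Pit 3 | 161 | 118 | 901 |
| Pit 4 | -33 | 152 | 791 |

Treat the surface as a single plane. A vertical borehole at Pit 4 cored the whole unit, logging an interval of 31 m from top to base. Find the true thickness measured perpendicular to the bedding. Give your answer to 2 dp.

25.27 m

Two edge vectors: Pit 2→Pit 3 = (136, 74, 110), Pit 2→Pit 4 = (-58, 108, 0).
Normal n = (Pit 2→Pit 3) × (Pit 2→Pit 4) = (-11880, -6380, 18980).
So ∂z/∂easting = −n_x/n_z = 0.62592 and ∂z/∂northing = −n_y/n_z = 0.33614.
|∇z| = √(a²+b²) = 0.71047, so dip δ = arctan(0.71047) = 35.39°.
True thickness = vertical thickness × cos δ = 31 × cos 35.39° = 25.27 m.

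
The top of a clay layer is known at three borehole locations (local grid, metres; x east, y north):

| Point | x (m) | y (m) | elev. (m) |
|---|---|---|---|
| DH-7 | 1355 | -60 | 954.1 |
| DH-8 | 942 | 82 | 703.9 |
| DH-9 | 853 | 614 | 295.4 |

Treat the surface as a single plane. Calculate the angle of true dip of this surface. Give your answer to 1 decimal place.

Let the plane be z = a·x + b·y + c.
DH-8−DH-7: −413a + 142b = −250.2;  DH-9−DH-7: −502a + 674b = −658.7.
Solving gives a = 0.36266, b = −0.70719.
Gradient magnitude |∇z| = √(a² + b²) = √(0.13152 + 0.50011) = 0.79476.
True dip = arctan(0.79476) = 38.5°, dipping toward NNW (azimuth ≈ 333°).

38.5°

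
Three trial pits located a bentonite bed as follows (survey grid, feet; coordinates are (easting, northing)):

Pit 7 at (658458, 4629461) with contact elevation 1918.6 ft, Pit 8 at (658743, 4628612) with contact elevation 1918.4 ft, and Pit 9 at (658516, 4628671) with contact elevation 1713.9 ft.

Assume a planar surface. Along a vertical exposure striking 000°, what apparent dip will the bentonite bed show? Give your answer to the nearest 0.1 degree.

Let the plane be z = a·E + b·N + c.
Pit 8−Pit 7: 285a − 849b = −0.2;  Pit 9−Pit 7: 58a − 790b = −204.7.
Solving gives a = 0.98706, b = 0.33158.
Unit vector along 000° is (sin 0°, cos 0°) = (0.0000, 1.0000).
Slope in that direction = a·(0.0000) + b·(1.0000) = 0.33158.
Apparent dip = arctan|0.33158| = 18.3° (true dip is 46.2°, so apparent ≤ true as expected).

18.3°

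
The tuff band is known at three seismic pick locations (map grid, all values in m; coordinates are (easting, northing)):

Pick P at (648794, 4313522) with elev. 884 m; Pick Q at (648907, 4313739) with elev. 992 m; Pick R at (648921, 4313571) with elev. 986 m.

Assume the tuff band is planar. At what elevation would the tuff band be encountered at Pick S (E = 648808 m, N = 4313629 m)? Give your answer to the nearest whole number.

Let the plane be z = a·E + b·N + c.
Pick Q−Pick P: 113a + 217b = 108;  Pick R−Pick P: 127a + 49b = 102.
Solving gives a = 0.76478067, b = 0.09944601.
Then c = 884 − a·648794 − b·4313522 = −924263.66.
At (648808, 4313629): z = 496195.8 + 428973.2 − 924263.66 = 905.3 m.

905 m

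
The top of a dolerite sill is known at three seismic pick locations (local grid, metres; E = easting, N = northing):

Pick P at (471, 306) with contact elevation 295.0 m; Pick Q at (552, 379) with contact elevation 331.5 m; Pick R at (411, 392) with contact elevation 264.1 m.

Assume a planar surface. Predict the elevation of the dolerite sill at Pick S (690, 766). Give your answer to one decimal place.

Two edge vectors: Pick P→Pick Q = (81, 73, 36.5), Pick P→Pick R = (-60, 86, -30.9).
Normal n = (Pick P→Pick Q) × (Pick P→Pick R) = (-5394.7, 312.9, 11346).
So ∂z/∂E = −n_x/n_z = 0.47547 and ∂z/∂N = −n_y/n_z = −0.02758.
Intercept c from Pick P: 295 − 223.95 + 8.44 = 79.49.
At (690, 766): z = 328.1 − 21.1 + 79.49 = 386.4 m.

386.4 m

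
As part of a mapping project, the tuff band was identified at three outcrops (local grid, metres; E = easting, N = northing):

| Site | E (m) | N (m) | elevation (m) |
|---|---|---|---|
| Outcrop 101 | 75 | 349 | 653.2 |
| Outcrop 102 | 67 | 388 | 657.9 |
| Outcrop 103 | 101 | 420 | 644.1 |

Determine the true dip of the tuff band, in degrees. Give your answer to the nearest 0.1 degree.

23.6°

Let the plane be z = a·E + b·N + c.
Outcrop 102−Outcrop 101: −8a + 39b = 4.7;  Outcrop 103−Outcrop 101: 26a + 71b = −9.1.
Solving gives a = −0.43527, b = 0.03123.
Gradient magnitude |∇z| = √(a² + b²) = √(0.18946 + 0.00098) = 0.43639.
True dip = arctan(0.43639) = 23.6°, dipping toward E (azimuth ≈ 094°).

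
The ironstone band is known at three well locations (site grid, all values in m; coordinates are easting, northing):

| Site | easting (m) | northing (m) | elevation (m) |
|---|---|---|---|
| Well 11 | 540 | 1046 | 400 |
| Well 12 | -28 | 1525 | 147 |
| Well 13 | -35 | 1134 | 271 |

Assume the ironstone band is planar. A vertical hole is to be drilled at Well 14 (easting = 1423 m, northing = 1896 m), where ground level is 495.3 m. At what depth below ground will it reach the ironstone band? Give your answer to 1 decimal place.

212.7 m

Let the plane be z = a·easting + b·northing + c.
Well 12−Well 11: −568a + 479b = −253;  Well 13−Well 11: −575a + 88b = −129.
Solving gives a = 0.175332, b = −0.320274.
Then c = 400 − a·540 − b·1046 = 640.33.
At (1423, 1896): z_contact = 249.50 − 607.24 + 640.33 = 282.58 m.
Depth below ground = 495.3 − 282.58 = 212.7 m.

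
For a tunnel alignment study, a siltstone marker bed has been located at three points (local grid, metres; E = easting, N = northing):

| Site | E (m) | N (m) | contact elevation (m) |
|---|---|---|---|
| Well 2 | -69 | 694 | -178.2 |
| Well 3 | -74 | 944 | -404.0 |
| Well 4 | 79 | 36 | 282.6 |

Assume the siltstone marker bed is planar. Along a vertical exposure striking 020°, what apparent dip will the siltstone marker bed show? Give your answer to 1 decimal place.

50.3°

Two edge vectors: Well 2→Well 3 = (-5, 250, -225.8), Well 2→Well 4 = (148, -658, 460.8).
Normal n = (Well 2→Well 3) × (Well 2→Well 4) = (-33376.4, -31114.4, -33710).
So ∂z/∂E = −n_x/n_z = −0.99010 and ∂z/∂N = −n_y/n_z = −0.92300.
Unit vector along 020° is (sin 20°, cos 20°) = (0.3420, 0.9397).
Slope in that direction = a·(0.3420) + b·(0.9397) = −1.20597.
Apparent dip = arctan|1.20597| = 50.3° (true dip is 53.5°, so apparent ≤ true as expected).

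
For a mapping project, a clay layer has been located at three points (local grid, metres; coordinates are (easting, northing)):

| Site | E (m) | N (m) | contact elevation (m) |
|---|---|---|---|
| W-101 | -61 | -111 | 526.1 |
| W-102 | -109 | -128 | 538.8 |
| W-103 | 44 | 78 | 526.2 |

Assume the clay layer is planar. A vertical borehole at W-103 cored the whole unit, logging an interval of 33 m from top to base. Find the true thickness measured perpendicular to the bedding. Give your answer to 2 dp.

30.88 m

Let the plane be z = a·E + b·N + c.
W-102−W-101: −48a − 17b = 12.7;  W-103−W-101: 105a + 189b = 0.1.
Solving gives a = −0.32963, b = 0.18366.
|∇z| = √(a²+b²) = 0.37734, so dip δ = arctan(0.37734) = 20.67°.
True thickness = vertical thickness × cos δ = 33 × cos 20.67° = 30.88 m.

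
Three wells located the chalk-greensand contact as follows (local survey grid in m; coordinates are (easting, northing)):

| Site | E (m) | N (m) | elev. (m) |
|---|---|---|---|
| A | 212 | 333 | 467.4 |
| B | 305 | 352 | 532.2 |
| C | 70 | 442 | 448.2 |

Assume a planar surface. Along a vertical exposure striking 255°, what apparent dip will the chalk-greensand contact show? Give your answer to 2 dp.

Two edge vectors: A→B = (93, 19, 64.8), A→C = (-142, 109, -19.2).
Normal n = (A→B) × (A→C) = (-7428, -7416, 12835).
So ∂z/∂E = −n_x/n_z = 0.57873 and ∂z/∂N = −n_y/n_z = 0.57780.
Unit vector along 255° is (sin 255°, cos 255°) = (-0.9659, -0.2588).
Slope in that direction = a·(-0.9659) + b·(-0.2588) = −0.70855.
Apparent dip = arctan|0.70855| = 35.32° (true dip is 39.3°, so apparent ≤ true as expected).

35.32°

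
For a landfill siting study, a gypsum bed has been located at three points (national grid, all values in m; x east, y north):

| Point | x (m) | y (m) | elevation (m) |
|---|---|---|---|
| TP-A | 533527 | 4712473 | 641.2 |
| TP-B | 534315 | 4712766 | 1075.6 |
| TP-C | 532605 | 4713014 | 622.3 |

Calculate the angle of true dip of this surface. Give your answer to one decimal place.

Two edge vectors: TP-A→TP-B = (788, 293, 434.4), TP-A→TP-C = (-922, 541, -18.9).
Normal n = (TP-A→TP-B) × (TP-A→TP-C) = (-240548.1, -385623.6, 696454).
So ∂z/∂x = −n_x/n_z = 0.34539 and ∂z/∂y = −n_y/n_z = 0.55370.
Gradient magnitude |∇z| = √(a² + b²) = √(0.11929 + 0.30658) = 0.65259.
True dip = arctan(0.65259) = 33.1°, dipping toward SSW (azimuth ≈ 212°).

33.1°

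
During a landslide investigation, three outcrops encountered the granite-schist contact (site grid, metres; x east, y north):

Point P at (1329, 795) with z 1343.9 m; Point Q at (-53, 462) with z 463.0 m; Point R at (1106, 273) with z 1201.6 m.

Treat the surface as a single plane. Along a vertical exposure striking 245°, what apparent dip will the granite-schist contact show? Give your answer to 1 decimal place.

30.0°

Two edge vectors: Point P→Point Q = (-1382, -333, -880.9), Point P→Point R = (-223, -522, -142.3).
Normal n = (Point P→Point Q) × (Point P→Point R) = (-412443.9, -217.9, 647145).
So ∂z/∂x = −n_x/n_z = 0.63733 and ∂z/∂y = −n_y/n_z = 0.00034.
Unit vector along 245° is (sin 245°, cos 245°) = (-0.9063, -0.4226).
Slope in that direction = a·(-0.9063) + b·(-0.4226) = −0.57776.
Apparent dip = arctan|0.57776| = 30.0° (true dip is 32.5°, so apparent ≤ true as expected).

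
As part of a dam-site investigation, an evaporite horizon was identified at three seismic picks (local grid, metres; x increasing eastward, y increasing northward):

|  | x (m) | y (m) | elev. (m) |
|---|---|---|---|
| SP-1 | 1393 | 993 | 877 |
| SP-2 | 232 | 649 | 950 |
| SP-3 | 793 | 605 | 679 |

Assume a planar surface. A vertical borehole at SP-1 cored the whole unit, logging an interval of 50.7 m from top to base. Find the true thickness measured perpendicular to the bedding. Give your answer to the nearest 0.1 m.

Let the plane be z = a·x + b·y + c.
SP-2−SP-1: −1161a − 344b = 73;  SP-3−SP-1: −600a − 388b = −198.
Solving gives a = −0.39512, b = 1.12132.
|∇z| = √(a²+b²) = 1.18890, so dip δ = arctan(1.18890) = 49.93°.
True thickness = vertical thickness × cos δ = 50.7 × cos 49.93° = 32.6 m.

32.6 m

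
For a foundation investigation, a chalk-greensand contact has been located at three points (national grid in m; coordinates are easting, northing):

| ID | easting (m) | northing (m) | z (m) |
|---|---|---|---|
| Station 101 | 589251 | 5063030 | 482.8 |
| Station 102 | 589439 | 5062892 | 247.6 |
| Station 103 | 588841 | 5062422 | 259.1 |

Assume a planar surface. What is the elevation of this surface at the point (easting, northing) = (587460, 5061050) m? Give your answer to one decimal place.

53.4 m

Two edge vectors: Station 101→Station 102 = (188, -138, -235.2), Station 101→Station 103 = (-410, -608, -223.7).
Normal n = (Station 101→Station 102) × (Station 101→Station 103) = (-112131, 138487.6, -170884).
So ∂z/∂easting = −n_x/n_z = −0.656181971 and ∂z/∂northing = −n_y/n_z = 0.810418764.
Intercept c from Station 101: 482.8 + 386655.88 − 4103174.51 = −3716035.83.
At (587460, 5061050): z = −385480.7 + 4101569.9 − 3716035.83 = 53.4 m.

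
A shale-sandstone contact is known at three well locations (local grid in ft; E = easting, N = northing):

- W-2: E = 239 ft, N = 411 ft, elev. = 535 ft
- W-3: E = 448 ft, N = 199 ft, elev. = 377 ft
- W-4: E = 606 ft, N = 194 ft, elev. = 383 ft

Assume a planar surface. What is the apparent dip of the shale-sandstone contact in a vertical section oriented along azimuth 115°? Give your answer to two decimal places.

15.85°

Two edge vectors: W-2→W-3 = (209, -212, -158), W-2→W-4 = (367, -217, -152).
Normal n = (W-2→W-3) × (W-2→W-4) = (-2062, -26218, 32451).
So ∂z/∂E = −n_x/n_z = 0.06354 and ∂z/∂N = −n_y/n_z = 0.80793.
Unit vector along 115° is (sin 115°, cos 115°) = (0.9063, -0.4226).
Slope in that direction = a·(0.9063) + b·(-0.4226) = −0.28386.
Apparent dip = arctan|0.28386| = 15.85° (true dip is 39.0°, so apparent ≤ true as expected).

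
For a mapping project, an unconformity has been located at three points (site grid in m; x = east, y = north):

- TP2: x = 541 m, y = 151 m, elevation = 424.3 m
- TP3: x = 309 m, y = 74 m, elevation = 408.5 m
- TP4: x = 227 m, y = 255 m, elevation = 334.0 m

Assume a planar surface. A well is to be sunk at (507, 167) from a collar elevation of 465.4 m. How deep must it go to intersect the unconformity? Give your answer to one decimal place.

Let the plane be z = a·x + b·y + c.
TP3−TP2: −232a − 77b = −15.8;  TP4−TP2: −314a + 104b = −90.3.
Solving gives a = 0.17796, b = −0.33098.
Then c = 424.3 − a·541 − b·151 = 378.00.
At (507, 167): z_contact = 90.22 − 55.27 + 378.00 = 412.95 m.
Depth below ground = 465.4 − 412.95 = 52.4 m.

52.4 m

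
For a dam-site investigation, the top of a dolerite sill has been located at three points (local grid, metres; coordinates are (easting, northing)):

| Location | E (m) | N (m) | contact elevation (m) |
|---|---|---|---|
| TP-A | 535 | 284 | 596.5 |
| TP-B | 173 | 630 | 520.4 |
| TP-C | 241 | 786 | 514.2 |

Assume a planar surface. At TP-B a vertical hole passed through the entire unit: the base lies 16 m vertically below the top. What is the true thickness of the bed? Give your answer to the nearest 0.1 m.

Let the plane be z = a·E + b·N + c.
TP-B−TP-A: −362a + 346b = −76.1;  TP-C−TP-A: −294a + 502b = −82.3.
Solving gives a = 0.12158, b = −0.09274.
|∇z| = √(a²+b²) = 0.15291, so dip δ = arctan(0.15291) = 8.69°.
True thickness = vertical thickness × cos δ = 16 × cos 8.69° = 15.8 m.

15.8 m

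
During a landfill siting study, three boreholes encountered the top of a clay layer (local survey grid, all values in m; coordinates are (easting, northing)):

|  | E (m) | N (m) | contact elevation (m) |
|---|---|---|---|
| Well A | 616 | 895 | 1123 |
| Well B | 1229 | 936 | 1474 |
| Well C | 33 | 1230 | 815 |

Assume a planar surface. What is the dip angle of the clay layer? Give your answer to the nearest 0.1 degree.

Two edge vectors: Well A→Well B = (613, 41, 351), Well A→Well C = (-583, 335, -308).
Normal n = (Well A→Well B) × (Well A→Well C) = (-130213, -15829, 229258).
So ∂z/∂E = −n_x/n_z = 0.56798 and ∂z/∂N = −n_y/n_z = 0.06904.
Gradient magnitude |∇z| = √(a² + b²) = √(0.32260 + 0.00477) = 0.57216.
True dip = arctan(0.57216) = 29.8°, dipping toward W (azimuth ≈ 263°).

29.8°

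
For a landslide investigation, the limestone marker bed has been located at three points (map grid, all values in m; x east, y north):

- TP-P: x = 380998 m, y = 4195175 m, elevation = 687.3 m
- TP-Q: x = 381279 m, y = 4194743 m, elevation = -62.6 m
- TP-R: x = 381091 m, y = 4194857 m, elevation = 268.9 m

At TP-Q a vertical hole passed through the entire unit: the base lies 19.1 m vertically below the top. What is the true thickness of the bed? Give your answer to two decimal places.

10.48 m

Two edge vectors: TP-P→TP-Q = (281, -432, -749.9), TP-P→TP-R = (93, -318, -418.4).
Normal n = (TP-P→TP-Q) × (TP-P→TP-R) = (-57719.4, 47829.7, -49182).
So ∂z/∂x = −n_x/n_z = −1.17359 and ∂z/∂y = −n_y/n_z = 0.97250.
|∇z| = √(a²+b²) = 1.52416, so dip δ = arctan(1.52416) = 56.73°.
True thickness = vertical thickness × cos δ = 19.1 × cos 56.73° = 10.48 m.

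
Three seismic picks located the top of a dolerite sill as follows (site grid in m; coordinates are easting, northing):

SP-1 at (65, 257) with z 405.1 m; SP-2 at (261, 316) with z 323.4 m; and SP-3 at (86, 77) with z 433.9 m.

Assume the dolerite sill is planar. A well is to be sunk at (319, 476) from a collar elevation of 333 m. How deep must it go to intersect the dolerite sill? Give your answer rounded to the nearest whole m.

Let the plane be z = a·easting + b·northing + c.
SP-2−SP-1: 196a + 59b = −81.7;  SP-3−SP-1: 21a − 180b = 28.8.
Solving gives a = −0.35617, b = −0.20155.
Then c = 405.1 − a·65 − b·257 = 480.05.
At (319, 476): z_contact = −113.6 − 95.9 + 480.05 = 270.5 m.
Depth below ground = 333 − 270.5 = 63 m.

63 m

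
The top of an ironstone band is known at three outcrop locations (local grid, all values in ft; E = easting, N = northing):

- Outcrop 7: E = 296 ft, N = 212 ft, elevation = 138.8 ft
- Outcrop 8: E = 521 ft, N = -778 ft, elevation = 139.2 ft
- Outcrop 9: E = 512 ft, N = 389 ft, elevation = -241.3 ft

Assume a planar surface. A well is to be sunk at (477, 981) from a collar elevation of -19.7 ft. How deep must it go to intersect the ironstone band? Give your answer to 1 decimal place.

Two edge vectors: Outcrop 7→Outcrop 8 = (225, -990, 0.4), Outcrop 7→Outcrop 9 = (216, 177, -380.1).
Normal n = (Outcrop 7→Outcrop 8) × (Outcrop 7→Outcrop 9) = (376228.2, 85608.9, 253665).
So ∂z/∂E = −n_x/n_z = −1.48317 and ∂z/∂N = −n_y/n_z = −0.33749.
Intercept c from Outcrop 7: 138.8 + 439.02 + 71.55 = 649.37.
At (477, 981): z_contact = −707.47 − 331.08 + 649.37 = -389.18 ft.
Depth below ground = -19.7 − (-389.18) = 369.5 ft.

369.5 ft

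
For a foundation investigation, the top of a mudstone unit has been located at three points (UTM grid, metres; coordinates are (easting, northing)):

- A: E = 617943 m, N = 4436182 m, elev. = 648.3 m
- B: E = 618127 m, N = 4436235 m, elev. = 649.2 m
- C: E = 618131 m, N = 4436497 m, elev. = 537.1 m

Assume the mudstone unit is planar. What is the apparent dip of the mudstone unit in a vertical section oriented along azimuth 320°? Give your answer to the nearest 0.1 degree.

22.4°

Two edge vectors: A→B = (184, 53, 0.9), A→C = (188, 315, -111.2).
Normal n = (A→B) × (A→C) = (-6177.1, 20630, 47996).
So ∂z/∂E = −n_x/n_z = 0.12870 and ∂z/∂N = −n_y/n_z = −0.42983.
Unit vector along 320° is (sin 320°, cos 320°) = (-0.6428, 0.7660).
Slope in that direction = a·(-0.6428) + b·(0.7660) = −0.41199.
Apparent dip = arctan|0.41199| = 22.4° (true dip is 24.2°, so apparent ≤ true as expected).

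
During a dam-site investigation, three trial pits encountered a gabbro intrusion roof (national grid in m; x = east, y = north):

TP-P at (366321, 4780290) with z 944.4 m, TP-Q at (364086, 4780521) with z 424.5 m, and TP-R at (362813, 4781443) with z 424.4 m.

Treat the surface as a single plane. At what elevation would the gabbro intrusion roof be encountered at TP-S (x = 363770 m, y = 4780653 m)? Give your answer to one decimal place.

388.2 m

Two edge vectors: TP-P→TP-Q = (-2235, 231, -519.9), TP-P→TP-R = (-3508, 1153, -520).
Normal n = (TP-P→TP-Q) × (TP-P→TP-R) = (479324.7, 661609.2, -1766607).
So ∂z/∂x = −n_x/n_z = 0.271325032 and ∂z/∂y = −n_y/n_z = 0.374508422.
Intercept c from TP-P: 944.4 − 99392.06 − 1790258.86 = −1888706.52.
At (363770, 4780653): z = 98699.9 + 1790394.8 − 1888706.52 = 388.2 m.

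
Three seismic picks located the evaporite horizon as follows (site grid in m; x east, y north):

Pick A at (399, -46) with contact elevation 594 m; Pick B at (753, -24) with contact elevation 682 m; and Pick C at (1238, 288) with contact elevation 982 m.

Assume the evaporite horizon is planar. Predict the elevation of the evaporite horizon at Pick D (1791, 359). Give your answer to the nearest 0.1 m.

Let the plane be z = a·x + b·y + c.
Pick B−Pick A: 354a + 22b = 88;  Pick C−Pick A: 839a + 334b = 388.
Solving gives a = 0.209024, b = 0.636613.
Then c = 594 − a·399 − b·-46 = 539.88.
At (1791, 359): z = 374.4 + 228.5 + 539.88 = 1142.8 m.

1142.8 m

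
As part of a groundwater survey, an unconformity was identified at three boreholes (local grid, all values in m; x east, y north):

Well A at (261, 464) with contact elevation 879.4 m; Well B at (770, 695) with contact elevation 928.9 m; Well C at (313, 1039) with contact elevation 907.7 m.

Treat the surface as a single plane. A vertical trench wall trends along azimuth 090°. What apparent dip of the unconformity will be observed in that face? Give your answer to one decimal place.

4.5°

Two edge vectors: Well A→Well B = (509, 231, 49.5), Well A→Well C = (52, 575, 28.3).
Normal n = (Well A→Well B) × (Well A→Well C) = (-21925.2, -11830.7, 280663).
So ∂z/∂x = −n_x/n_z = 0.07812 and ∂z/∂y = −n_y/n_z = 0.04215.
Unit vector along 090° is (sin 90°, cos 90°) = (1.0000, 0.0000).
Slope in that direction = a·(1.0000) + b·(0.0000) = 0.07812.
Apparent dip = arctan|0.07812| = 4.5° (true dip is 5.1°, so apparent ≤ true as expected).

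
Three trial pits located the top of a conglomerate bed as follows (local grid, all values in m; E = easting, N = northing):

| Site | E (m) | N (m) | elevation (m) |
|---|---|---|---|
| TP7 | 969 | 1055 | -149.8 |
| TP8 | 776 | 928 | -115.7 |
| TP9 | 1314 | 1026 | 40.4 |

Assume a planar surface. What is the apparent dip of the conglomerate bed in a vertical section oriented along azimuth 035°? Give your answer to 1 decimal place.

28.1°

Two edge vectors: TP7→TP8 = (-193, -127, 34.1), TP7→TP9 = (345, -29, 190.2).
Normal n = (TP7→TP8) × (TP7→TP9) = (-23166.5, 48473.1, 49412).
So ∂z/∂E = −n_x/n_z = 0.46884 and ∂z/∂N = −n_y/n_z = −0.98100.
Unit vector along 035° is (sin 35°, cos 35°) = (0.5736, 0.8192).
Slope in that direction = a·(0.5736) + b·(0.8192) = −0.53467.
Apparent dip = arctan|0.53467| = 28.1° (true dip is 47.4°, so apparent ≤ true as expected).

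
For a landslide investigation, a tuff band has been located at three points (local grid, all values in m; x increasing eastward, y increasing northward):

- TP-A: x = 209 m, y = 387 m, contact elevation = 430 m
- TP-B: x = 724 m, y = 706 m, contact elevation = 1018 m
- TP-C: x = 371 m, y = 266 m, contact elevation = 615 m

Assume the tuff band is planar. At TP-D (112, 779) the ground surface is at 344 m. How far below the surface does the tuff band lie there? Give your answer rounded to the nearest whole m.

Two edge vectors: TP-A→TP-B = (515, 319, 588), TP-A→TP-C = (162, -121, 185).
Normal n = (TP-A→TP-B) × (TP-A→TP-C) = (130163, -19, -113993).
So ∂z/∂x = −n_x/n_z = 1.14185 and ∂z/∂y = −n_y/n_z = −0.00017.
Intercept c from TP-A: 430 − 238.65 + 0.06 = 191.42.
At (112, 779): z_contact = 127.9 − 0.1 + 191.42 = 319.2 m.
Depth below ground = 344 − 319.2 = 25 m.

25 m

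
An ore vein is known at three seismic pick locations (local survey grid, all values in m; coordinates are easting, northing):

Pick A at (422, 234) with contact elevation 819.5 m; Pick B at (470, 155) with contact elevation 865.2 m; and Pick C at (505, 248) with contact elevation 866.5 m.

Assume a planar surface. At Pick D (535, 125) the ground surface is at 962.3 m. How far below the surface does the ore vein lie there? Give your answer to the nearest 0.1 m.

51.6 m

Two edge vectors: Pick A→Pick B = (48, -79, 45.7), Pick A→Pick C = (83, 14, 47).
Normal n = (Pick A→Pick B) × (Pick A→Pick C) = (-4352.8, 1537.1, 7229).
So ∂z/∂easting = −n_x/n_z = 0.60213 and ∂z/∂northing = −n_y/n_z = −0.21263.
Intercept c from Pick A: 819.5 − 254.10 + 49.76 = 615.16.
At (535, 125): z_contact = 322.14 − 26.58 + 615.16 = 910.72 m.
Depth below ground = 962.3 − 910.72 = 51.6 m.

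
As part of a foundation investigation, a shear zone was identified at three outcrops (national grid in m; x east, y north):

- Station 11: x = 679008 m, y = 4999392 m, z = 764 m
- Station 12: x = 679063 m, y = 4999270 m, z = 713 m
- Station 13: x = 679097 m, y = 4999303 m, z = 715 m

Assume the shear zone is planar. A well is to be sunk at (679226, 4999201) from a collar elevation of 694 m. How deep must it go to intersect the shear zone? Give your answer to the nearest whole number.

Two edge vectors: Station 11→Station 12 = (55, -122, -51), Station 11→Station 13 = (89, -89, -49).
Normal n = (Station 11→Station 12) × (Station 11→Station 13) = (1439, -1844, 5963).
So ∂z/∂x = −n_x/n_z = −0.24132148 and ∂z/∂y = −n_y/n_z = 0.30924032.
Intercept c from Station 11: 764 + 163859.22 − 1546013.56 = −1381390.34.
At (679226, 4999201): z_contact = −163911.8 + 1545954.5 − 1381390.34 = 652.3 m.
Depth below ground = 694 − 652.3 = 42 m.

42 m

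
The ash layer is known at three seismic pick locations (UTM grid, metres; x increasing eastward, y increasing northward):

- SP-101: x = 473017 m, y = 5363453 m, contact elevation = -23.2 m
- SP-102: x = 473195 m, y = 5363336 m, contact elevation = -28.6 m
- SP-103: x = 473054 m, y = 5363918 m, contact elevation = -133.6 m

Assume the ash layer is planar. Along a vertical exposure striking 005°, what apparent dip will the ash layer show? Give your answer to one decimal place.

Two edge vectors: SP-101→SP-102 = (178, -117, -5.4), SP-101→SP-103 = (37, 465, -110.4).
Normal n = (SP-101→SP-102) × (SP-101→SP-103) = (15427.8, 19451.4, 87099).
So ∂z/∂x = −n_x/n_z = −0.17713 and ∂z/∂y = −n_y/n_z = −0.22333.
Unit vector along 005° is (sin 5°, cos 5°) = (0.0872, 0.9962).
Slope in that direction = a·(0.0872) + b·(0.9962) = −0.23791.
Apparent dip = arctan|0.23791| = 13.4° (true dip is 15.9°, so apparent ≤ true as expected).

13.4°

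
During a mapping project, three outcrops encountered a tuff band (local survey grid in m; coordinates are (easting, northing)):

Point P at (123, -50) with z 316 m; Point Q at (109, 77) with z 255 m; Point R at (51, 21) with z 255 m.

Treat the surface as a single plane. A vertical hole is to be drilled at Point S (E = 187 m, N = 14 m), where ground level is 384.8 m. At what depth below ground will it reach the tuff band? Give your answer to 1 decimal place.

Two edge vectors: Point P→Point Q = (-14, 127, -61), Point P→Point R = (-72, 71, -61).
Normal n = (Point P→Point Q) × (Point P→Point R) = (-3416, 3538, 8150).
So ∂z/∂E = −n_x/n_z = 0.41914 and ∂z/∂N = −n_y/n_z = −0.43411.
Intercept c from Point P: 316 − 51.55 − 21.71 = 242.74.
At (187, 14): z_contact = 78.38 − 6.08 + 242.74 = 315.04 m.
Depth below ground = 384.8 − 315.04 = 69.8 m.

69.8 m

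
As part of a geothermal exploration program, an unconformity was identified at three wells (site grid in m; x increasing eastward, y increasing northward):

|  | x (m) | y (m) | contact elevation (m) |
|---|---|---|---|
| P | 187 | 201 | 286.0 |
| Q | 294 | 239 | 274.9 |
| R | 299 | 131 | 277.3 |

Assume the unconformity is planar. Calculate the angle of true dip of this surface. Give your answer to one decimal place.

Let the plane be z = a·x + b·y + c.
Q−P: 107a + 38b = −11.1;  R−P: 112a − 70b = −8.7.
Solving gives a = −0.09430, b = −0.02659.
Gradient magnitude |∇z| = √(a² + b²) = √(0.00889 + 0.00071) = 0.09797.
True dip = arctan(0.09797) = 5.6°, dipping toward ENE (azimuth ≈ 074°).

5.6°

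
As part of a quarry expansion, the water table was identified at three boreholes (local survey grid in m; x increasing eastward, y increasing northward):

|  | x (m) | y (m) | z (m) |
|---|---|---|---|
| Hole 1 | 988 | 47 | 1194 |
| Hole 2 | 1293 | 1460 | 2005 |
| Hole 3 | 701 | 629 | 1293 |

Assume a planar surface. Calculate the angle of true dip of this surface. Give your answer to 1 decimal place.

36.0°

Let the plane be z = a·x + b·y + c.
Hole 2−Hole 1: 305a + 1413b = 811;  Hole 3−Hole 1: −287a + 582b = 99.
Solving gives a = 0.56963, b = 0.45100.
Gradient magnitude |∇z| = √(a² + b²) = √(0.32447 + 0.20340) = 0.72655.
True dip = arctan(0.72655) = 36.0°, dipping toward SW (azimuth ≈ 232°).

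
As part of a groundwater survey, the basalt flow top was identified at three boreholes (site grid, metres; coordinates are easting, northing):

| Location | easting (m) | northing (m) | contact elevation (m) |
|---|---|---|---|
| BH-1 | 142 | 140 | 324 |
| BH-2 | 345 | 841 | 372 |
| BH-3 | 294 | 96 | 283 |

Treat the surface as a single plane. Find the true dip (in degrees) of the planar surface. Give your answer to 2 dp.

Two edge vectors: BH-1→BH-2 = (203, 701, 48), BH-1→BH-3 = (152, -44, -41).
Normal n = (BH-1→BH-2) × (BH-1→BH-3) = (-26629, 15619, -115484).
So ∂z/∂easting = −n_x/n_z = −0.23059 and ∂z/∂northing = −n_y/n_z = 0.13525.
Gradient magnitude |∇z| = √(a² + b²) = √(0.05317 + 0.01829) = 0.26732.
True dip = arctan(0.26732) = 14.97°, dipping toward ESE (azimuth ≈ 120°).

14.97°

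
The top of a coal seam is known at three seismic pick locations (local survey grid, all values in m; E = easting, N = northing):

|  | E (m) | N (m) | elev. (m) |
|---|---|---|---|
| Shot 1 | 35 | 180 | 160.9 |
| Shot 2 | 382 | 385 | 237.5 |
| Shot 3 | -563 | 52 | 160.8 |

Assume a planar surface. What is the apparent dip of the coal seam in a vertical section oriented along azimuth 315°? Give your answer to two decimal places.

Let the plane be z = a·E + b·N + c.
Shot 2−Shot 1: 347a + 205b = 76.6;  Shot 3−Shot 1: −598a − 128b = −0.1.
Solving gives a = −0.12516, b = 0.58552.
Unit vector along 315° is (sin 315°, cos 315°) = (-0.7071, 0.7071).
Slope in that direction = a·(-0.7071) + b·(0.7071) = 0.50252.
Apparent dip = arctan|0.50252| = 26.68° (true dip is 30.9°, so apparent ≤ true as expected).

26.68°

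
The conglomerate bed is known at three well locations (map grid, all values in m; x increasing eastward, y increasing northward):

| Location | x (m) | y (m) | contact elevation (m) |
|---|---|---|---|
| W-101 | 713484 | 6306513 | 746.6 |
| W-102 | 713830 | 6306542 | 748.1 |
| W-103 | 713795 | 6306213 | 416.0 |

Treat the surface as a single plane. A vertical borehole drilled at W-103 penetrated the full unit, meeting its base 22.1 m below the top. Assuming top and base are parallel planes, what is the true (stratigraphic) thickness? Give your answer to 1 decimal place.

Two edge vectors: W-101→W-102 = (346, 29, 1.5), W-101→W-103 = (311, -300, -330.6).
Normal n = (W-101→W-102) × (W-101→W-103) = (-9137.4, 114854.1, -112819).
So ∂z/∂x = −n_x/n_z = −0.08099 and ∂z/∂y = −n_y/n_z = 1.01804.
|∇z| = √(a²+b²) = 1.02126, so dip δ = arctan(1.02126) = 45.60°.
True thickness = vertical thickness × cos δ = 22.1 × cos 45.60° = 15.5 m.

15.5 m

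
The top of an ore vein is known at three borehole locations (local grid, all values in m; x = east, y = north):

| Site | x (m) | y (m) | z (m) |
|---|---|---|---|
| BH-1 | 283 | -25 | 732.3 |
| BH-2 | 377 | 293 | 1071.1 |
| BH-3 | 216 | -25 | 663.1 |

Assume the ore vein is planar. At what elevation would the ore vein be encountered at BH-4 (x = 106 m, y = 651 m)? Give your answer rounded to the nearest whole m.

1063 m

Let the plane be z = a·x + b·y + c.
BH-2−BH-1: 94a + 318b = 338.8;  BH-3−BH-1: −67a + 0b = −69.2.
Solving gives a = 1.03284, b = 0.76011.
Then c = 732.3 − a·283 − b·-25 = 459.01.
At (106, 651): z = 109.5 + 494.8 + 459.01 = 1063.3 m.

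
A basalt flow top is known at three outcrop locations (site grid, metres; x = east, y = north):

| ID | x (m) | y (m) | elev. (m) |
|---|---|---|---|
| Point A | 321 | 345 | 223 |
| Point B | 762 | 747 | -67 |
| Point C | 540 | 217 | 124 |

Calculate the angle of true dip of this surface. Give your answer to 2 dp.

Let the plane be z = a·x + b·y + c.
Point B−Point A: 441a + 402b = −290;  Point C−Point A: 219a − 128b = −99.
Solving gives a = −0.53236, b = −0.13739.
Gradient magnitude |∇z| = √(a² + b²) = √(0.28340 + 0.01888) = 0.54980.
True dip = arctan(0.54980) = 28.80°, dipping toward ENE (azimuth ≈ 076°).

28.80°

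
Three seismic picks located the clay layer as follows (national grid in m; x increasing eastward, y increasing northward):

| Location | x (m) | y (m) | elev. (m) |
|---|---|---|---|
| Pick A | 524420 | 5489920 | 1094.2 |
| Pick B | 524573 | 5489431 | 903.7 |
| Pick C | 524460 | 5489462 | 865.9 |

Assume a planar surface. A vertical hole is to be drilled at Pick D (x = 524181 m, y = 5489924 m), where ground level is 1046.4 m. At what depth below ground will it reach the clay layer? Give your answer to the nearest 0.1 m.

65.4 m

Let the plane be z = a·x + b·y + c.
Pick B−Pick A: 153a − 489b = −190.5;  Pick C−Pick A: 40a − 458b = −228.3.
Solving gives a = 0.482830502, b = 0.540640219.
Then c = 1094.2 − a·524420 − b·5489920 = −3220183.32.
At (524181, 5489924): z_contact = 253090.58 + 2968073.71 − 3220183.32 = 980.97 m.
Depth below ground = 1046.4 − 980.97 = 65.4 m.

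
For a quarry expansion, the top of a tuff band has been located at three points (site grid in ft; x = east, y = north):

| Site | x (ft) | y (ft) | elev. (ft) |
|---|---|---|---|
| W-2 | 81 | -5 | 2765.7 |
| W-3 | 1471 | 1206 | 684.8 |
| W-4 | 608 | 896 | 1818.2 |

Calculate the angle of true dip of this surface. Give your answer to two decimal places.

51.06°

Let the plane be z = a·x + b·y + c.
W-3−W-2: 1390a + 1211b = −2080.9;  W-4−W-2: 527a + 901b = −947.5.
Solving gives a = −1.18443, b = −0.35883.
Gradient magnitude |∇z| = √(a² + b²) = √(1.40287 + 0.12876) = 1.23759.
True dip = arctan(1.23759) = 51.06°, dipping toward ENE (azimuth ≈ 073°).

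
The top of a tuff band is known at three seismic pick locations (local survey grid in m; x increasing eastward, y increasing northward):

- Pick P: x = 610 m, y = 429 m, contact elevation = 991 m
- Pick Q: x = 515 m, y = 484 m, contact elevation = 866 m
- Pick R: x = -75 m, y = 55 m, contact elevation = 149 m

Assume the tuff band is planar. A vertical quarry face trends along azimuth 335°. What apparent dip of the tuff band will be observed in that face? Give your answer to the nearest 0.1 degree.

31.3°

Let the plane be z = a·x + b·y + c.
Pick Q−Pick P: −95a + 55b = −125;  Pick R−Pick P: −685a − 374b = −842.
Solving gives a = 1.27122, b = −0.07698.
Unit vector along 335° is (sin 335°, cos 335°) = (-0.4226, 0.9063).
Slope in that direction = a·(-0.4226) + b·(0.9063) = −0.60701.
Apparent dip = arctan|0.60701| = 31.3° (true dip is 51.9°, so apparent ≤ true as expected).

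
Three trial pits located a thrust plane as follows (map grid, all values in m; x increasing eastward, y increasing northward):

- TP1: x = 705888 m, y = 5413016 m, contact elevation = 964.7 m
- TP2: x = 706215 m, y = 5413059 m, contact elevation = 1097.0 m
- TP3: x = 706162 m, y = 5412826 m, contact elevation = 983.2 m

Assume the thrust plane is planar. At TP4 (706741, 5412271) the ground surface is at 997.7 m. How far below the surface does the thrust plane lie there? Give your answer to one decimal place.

38.1 m

Let the plane be z = a·x + b·y + c.
TP2−TP1: 327a + 43b = 132.3;  TP3−TP1: 274a − 190b = 18.5.
Solving gives a = 0.350856424, b = 0.408603474.
Then c = 964.7 − a·705888 − b·5413016 = −2458477.78.
At (706741, 5412271): z_contact = 247964.62 + 2211472.74 − 2458477.78 = 959.57 m.
Depth below ground = 997.7 − 959.57 = 38.1 m.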